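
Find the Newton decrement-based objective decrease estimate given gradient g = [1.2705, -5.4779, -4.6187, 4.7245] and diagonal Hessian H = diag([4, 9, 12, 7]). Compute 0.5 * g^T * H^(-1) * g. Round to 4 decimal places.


Step 1: H is diagonal, so H^(-1) * g = [0.3176, -0.6087, -0.3849, 0.6749].
Step 2: g^T H^(-1) g = sum_i g_i^2 / H_ii
  = (1.2705)^2/4 + (-5.4779)^2/9 + (-4.6187)^2/12 + (4.7245)^2/7
  = 0.4035 + 3.3342 + 1.7777 + 3.1887 = 8.7041
Step 3: Objective decrease = 0.5 * g^T H^(-1) g = 4.352


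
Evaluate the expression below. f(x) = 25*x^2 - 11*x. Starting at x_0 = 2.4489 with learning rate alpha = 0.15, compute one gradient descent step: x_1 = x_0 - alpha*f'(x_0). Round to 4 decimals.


We compute the gradient at x_0 and apply the update.
f'(x) = 50*x - 11
f'(2.4489) = 50*2.4489 - 11 = 111.445
x_1 = 2.4489 - 0.15*111.445 = -14.2679


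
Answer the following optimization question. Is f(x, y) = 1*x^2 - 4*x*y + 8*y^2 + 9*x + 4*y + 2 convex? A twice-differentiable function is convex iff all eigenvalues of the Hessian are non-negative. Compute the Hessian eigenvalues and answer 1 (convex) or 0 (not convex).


The Hessian of f(x,y) = 1*x^2 - 4*x*y + 8*y^2 + 9*x + 4*y + 2 is:
H = [[2, -4], [-4, 16]]
Trace = 2 + 16 = 18
Determinant = 2*16 - (-4)^2 = 16
Discriminant = (18)^2 - 4*16 = 260.0
Eigenvalues: lambda_1 = 0.9377, lambda_2 = 17.0623
The function is convex.

1


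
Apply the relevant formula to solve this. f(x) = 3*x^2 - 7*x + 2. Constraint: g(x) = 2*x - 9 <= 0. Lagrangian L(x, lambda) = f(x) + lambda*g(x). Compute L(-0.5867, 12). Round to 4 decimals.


Step 1: Evaluate f(x).
f(-0.5867) = 3*(-0.5867)^2 - 7*(-0.5867) + 2 = 7.1396
Step 2: Evaluate g(x).
g(-0.5867) = 2*-0.5867 - 9 = -10.1734
Step 3: Compute Lagrangian.
L = 7.1396 + 12*-10.1734 = -114.9412


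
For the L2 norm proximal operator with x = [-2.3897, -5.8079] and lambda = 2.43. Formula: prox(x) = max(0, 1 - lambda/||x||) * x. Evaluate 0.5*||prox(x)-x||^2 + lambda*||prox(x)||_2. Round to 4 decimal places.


Step 1: Compute ||x||.
||x|| = 6.2803
Step 2: Compute scaling factor.
scale = max(0, 1 - 2.43/6.2803) = 0.6131
Step 3: prox(x) = [-1.4651, -3.5607]
||prox(x)|| = 3.8503
Step 4: Proximal objective.
0.5*||prox-x||^2 = 2.9525
lambda*||prox|| = 9.3562
Total = 12.3087


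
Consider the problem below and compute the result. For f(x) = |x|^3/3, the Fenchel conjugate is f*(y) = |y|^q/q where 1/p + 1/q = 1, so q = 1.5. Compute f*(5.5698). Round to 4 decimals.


The conjugate exponent q satisfies 1/p + 1/q = 1.
p = 3, so q = 3/(3 - 1) = 1.5
|y|^q = 5.5698^1.5 = 13.145
f*(5.5698) = 13.145 / 1.5 = 8.7633


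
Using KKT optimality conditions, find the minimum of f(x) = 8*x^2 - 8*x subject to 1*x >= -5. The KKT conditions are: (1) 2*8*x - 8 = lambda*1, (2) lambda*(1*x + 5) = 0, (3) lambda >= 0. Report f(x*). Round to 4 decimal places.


Step 1: Try lambda = 0 (constraint inactive).
Stationarity: 2*8*x - 8 = 0
x* = 8/(2*8) = 0.5
Check constraint: 1*0.5 = 0.5 >= -5 -- satisfied.
Step 2: Compute optimal value.
f(x*) = 8*0.5^2 - 8*0.5 = -2.0


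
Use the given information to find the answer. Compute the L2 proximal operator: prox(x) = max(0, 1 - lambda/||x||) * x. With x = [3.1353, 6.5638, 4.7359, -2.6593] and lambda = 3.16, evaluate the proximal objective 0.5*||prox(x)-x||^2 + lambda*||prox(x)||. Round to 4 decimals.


Step 1: Compute ||x||.
||x|| = 9.0782
Step 2: Compute scaling factor.
scale = max(0, 1 - 3.16/9.0782) = 0.6519
Step 3: prox(x) = [2.0439, 4.279, 3.0874, -1.7336]
||prox(x)|| = 5.9182
Step 4: Proximal objective.
0.5*||prox-x||^2 = 4.9928
lambda*||prox|| = 18.7015
Total = 23.6944


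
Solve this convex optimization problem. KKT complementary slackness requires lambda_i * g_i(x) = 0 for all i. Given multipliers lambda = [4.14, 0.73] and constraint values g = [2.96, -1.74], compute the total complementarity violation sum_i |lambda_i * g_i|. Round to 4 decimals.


KKT complementary slackness check:
lambda_1 * g_1 = 4.14 * 2.96 = 12.2544
lambda_2 * g_2 = 0.73 * -1.74 = -1.2702
Total violation = 12.2544 + 1.2702 = 13.5246


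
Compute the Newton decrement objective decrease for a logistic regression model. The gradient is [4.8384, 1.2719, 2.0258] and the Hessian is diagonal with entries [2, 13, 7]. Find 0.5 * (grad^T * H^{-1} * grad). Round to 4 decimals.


Step 1: H is diagonal, so H^(-1) * g = [2.4192, 0.0978, 0.2894].
Step 2: g^T H^(-1) g = sum_i g_i^2 / H_ii
  = (4.8384)^2/2 + (1.2719)^2/13 + (2.0258)^2/7
  = 11.7051 + 0.1244 + 0.5863 = 12.4158
Step 3: Objective decrease = 0.5 * g^T H^(-1) g = 6.2079


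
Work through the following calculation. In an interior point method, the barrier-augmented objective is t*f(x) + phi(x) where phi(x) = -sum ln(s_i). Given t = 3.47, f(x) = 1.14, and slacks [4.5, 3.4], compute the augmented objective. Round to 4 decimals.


Step 1: Compute log-barrier.
ln values: [1.5041, 1.2238]
phi = -(1.5041 + 1.2238) = -2.7279
Step 2: Compute augmented objective.
t*f(x) = 3.47*1.14 = 3.9558
Total = 3.9558 - 2.7279 = 1.2279


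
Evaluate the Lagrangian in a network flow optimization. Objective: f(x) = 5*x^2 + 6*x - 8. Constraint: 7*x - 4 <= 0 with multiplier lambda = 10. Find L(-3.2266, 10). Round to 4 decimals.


Step 1: Evaluate f(x).
f(-3.2266) = 5*(-3.2266)^2 + 6*(-3.2266) - 8 = 24.6951
Step 2: Evaluate g(x).
g(-3.2266) = 7*-3.2266 - 4 = -26.5862
Step 3: Compute Lagrangian.
L = 24.6951 + 10*-26.5862 = -241.1669


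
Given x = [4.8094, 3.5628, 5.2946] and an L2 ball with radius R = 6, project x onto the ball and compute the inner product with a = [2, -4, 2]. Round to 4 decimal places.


Step 1: Compute ||x|| (intermediates to 6 decimals).
||x|| = sqrt(4.8094^2 + 3.5628^2 + 5.2946^2) = 7.991036
Step 2: Project.
Since ||x|| > R, scale = R/||x|| = 6/7.991036 = 0.750841, proj(x) = scale * x
proj(x) = [3.611095, 2.675096, 3.975403]
Step 3: Dot product.
a^T * proj(x) = 2*3.611095 - 4*2.675096 + 2*3.975403 = 4.4726


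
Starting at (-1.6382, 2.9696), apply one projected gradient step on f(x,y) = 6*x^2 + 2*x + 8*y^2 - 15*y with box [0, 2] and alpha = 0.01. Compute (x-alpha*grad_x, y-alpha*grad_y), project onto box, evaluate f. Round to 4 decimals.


Step 1: Compute gradient at (-1.6382, 2.9696).
grad_x = 2*6*-1.6382 + 2 = -17.6584
grad_y = 2*8*2.9696 - 15 = 32.5136
Step 2: Gradient step.
x_raw = -1.6382 - 0.01*-17.6584 = -1.4616
y_raw = 2.9696 - 0.01*32.5136 = 2.6445
Step 3: Project onto [0, 2].
x_proj = clip(-1.4616) = 0.0
y_proj = clip(2.6445) = 2.0
Step 4: Evaluate f.
f(0.0, 2.0) = 2.0


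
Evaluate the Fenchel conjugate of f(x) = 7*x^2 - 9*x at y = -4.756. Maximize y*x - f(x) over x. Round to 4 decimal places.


f*(y) = sup_x {y*x - a*x^2 - b*x} = sup_x {(y-b)*x - a*x^2}
FOC: (y - b) - 2a*x = 0 => x* = (y - b)/(2a)
x* = (-4.756 + 9)/(2*7) = 0.3031
f*(-4.756) = (y-b)^2/(4a) = (-4.756 + 9)^2/(4*7)
= 18.0115/28 = 0.6433


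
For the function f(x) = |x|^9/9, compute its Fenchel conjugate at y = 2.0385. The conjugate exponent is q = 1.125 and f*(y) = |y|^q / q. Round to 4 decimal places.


The conjugate exponent q satisfies 1/p + 1/q = 1.
p = 9, so q = 9/(9 - 1) = 1.125
|y|^q = 2.0385^1.125 = 2.2283
f*(2.0385) = 2.2283 / 1.125 = 1.9807


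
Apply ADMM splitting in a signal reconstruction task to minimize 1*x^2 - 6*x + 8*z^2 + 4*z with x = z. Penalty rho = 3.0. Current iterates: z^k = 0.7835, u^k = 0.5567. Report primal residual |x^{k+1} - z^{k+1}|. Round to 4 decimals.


ADMM iteration with rho = 3.0, z^k = 0.7835, u^k = 0.5567
Step 1: x-update.
Minimize 1*x^2 - 6*x + (3.0/2)*(x - 0.7835 + 0.5567)^2
FOC: (2*1 + 3.0)*x = 6 + 3.0*(0.7835 - 0.5567)
x^{k+1} = 1.3361
Step 2: z-update.
Minimize 8*z^2 + 4*z + (3.0/2)*(1.3361 - z + 0.5567)^2
FOC: (2*8 + 3.0)*z = -4 + 3.0*(1.3361 + 0.5567)
z^{k+1} = 0.0883
Step 3: u-update.
u^{k+1} = 0.5567 + 1.3361 - 0.0883 = 1.8044
Step 4: Primal residual = |1.3361 - 0.0883| = 1.2477


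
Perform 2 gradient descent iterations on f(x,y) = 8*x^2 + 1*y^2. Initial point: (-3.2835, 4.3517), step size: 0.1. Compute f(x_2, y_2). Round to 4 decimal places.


Gradient descent on f(x,y) = 8*x^2 + 1*y^2.
Starting point: (-3.2835, 4.3517), alpha = 0.1
Step 1: grad_x = 2*8*-3.2835 = -52.536, grad_y = 2*1*4.3517 = 8.7034
  x_1 = -3.2835 - 0.1*-52.536 = 1.9701
  y_1 = 4.3517 - 0.1*8.7034 = 3.4814
Step 2: grad_x = 2*8*1.9701 = 31.5216, grad_y = 2*1*3.4814 = 6.9627
  x_2 = 1.9701 - 0.1*31.5216 = -1.1821
  y_2 = 3.4814 - 0.1*6.9627 = 2.7851
f(-1.1821, 2.7851) = 8*(-1.1821)^2 + 1*2.7851^2 = 18.9348


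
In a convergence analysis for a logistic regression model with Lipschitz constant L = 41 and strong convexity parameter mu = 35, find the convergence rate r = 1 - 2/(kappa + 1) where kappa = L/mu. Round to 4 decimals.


Step 1: Compute the condition number.
kappa = L/mu = 41/35 = 1.1714
Step 2: Compute the convergence rate.
r = 1 - 2/(kappa + 1) = 1 - 2*mu/(L + mu) = (L - mu)/(L + mu) = 6/76 = 0.0789


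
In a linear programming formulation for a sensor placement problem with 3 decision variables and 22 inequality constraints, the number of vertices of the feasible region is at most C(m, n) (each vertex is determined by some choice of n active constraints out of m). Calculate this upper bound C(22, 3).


Each vertex corresponds to some choice of n active constraints out of m, so the number of vertices is at most C(m, n) = m! / (n!(m-n)!).
m = 22, n = 3
Numerator: 22 * 21 * 20
Denominator: 3! = 6
C(22, 3) = 1540


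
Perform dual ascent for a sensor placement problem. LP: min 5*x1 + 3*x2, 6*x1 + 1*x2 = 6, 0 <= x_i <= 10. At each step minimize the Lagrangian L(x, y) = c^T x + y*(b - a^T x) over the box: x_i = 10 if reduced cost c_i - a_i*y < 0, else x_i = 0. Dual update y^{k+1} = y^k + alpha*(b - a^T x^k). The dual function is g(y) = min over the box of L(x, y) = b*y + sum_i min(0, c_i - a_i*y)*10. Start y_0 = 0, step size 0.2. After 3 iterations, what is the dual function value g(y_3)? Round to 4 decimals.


Dual ascent for LP: min 5*x1 + 3*x2, 6*x1 + 1*x2 = 6, 0 <= x_i <= 10
Step 1: y^k = 0.0, reduced costs: (5.0, 3.0)
  x^k = (0.0, 0.0), subgradient = b - a^T x = 6.0
  y^{k+1} = 0.0 + 0.2*6.0 = 1.2
Step 2: y^k = 1.2, reduced costs: (-2.2, 1.8)
  x^k = (10.0, 0.0), subgradient = b - a^T x = -54.0
  y^{k+1} = 1.2 + 0.2*-54.0 = -9.6
Step 3: y^k = -9.6, reduced costs: (62.6, 12.6)
  x^k = (0.0, 0.0), subgradient = b - a^T x = 6.0
  y^{k+1} = -9.6 + 0.2*6.0 = -8.4
Dual objective at y_3 = -8.4: reduced costs (55.4, 11.4), box minimizer x = (0.0, 0.0)
g(y_3) = b*y + (c1 - a1*y)*x1 + (c2 - a2*y)*x2 = 6*(-8.4) + 55.4*0.0 + 11.4*0.0 = -50.4 + 0.0 + 0.0 = -50.4


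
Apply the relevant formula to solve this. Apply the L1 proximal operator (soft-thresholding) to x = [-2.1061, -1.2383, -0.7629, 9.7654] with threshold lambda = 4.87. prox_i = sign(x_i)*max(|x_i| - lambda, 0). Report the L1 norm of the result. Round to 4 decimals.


Soft-thresholding with lambda = 4.87:
prox(-2.1061) = sign(-2.1061)*max(|-2.1061| - 4.87, 0) = 0.0
prox(-1.2383) = sign(-1.2383)*max(|-1.2383| - 4.87, 0) = 0.0
prox(-0.7629) = sign(-0.7629)*max(|-0.7629| - 4.87, 0) = 0.0
prox(9.7654) = sign(9.7654)*max(|9.7654| - 4.87, 0) = 4.8954
prox(x) = [0.0, 0.0, 0.0, 4.8954]
||prox(x)||_1 = 0.0 + 0.0 + 0.0 + 4.8954 = 4.8954


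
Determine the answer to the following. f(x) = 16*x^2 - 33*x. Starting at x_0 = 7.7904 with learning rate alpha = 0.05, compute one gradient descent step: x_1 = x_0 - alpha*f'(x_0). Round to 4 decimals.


We compute the gradient at x_0 and apply the update.
f'(x) = 32*x - 33
f'(7.7904) = 32*7.7904 - 33 = 216.2928
x_1 = 7.7904 - 0.05*216.2928 = -3.0242


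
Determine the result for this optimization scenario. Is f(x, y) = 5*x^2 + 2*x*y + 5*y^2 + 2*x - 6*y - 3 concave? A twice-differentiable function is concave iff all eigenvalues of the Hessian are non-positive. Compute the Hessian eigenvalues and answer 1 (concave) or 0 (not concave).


The Hessian of f(x,y) = 5*x^2 + 2*x*y + 5*y^2 + 2*x - 6*y - 3 is:
H = [[10, 2], [2, 10]]
Trace = 10 + 10 = 20
Determinant = 10*10 - (2)^2 = 96
Discriminant = (20)^2 - 4*96 = 16.0
Eigenvalues: lambda_1 = 8.0, lambda_2 = 12.0
The function is not concave.

0


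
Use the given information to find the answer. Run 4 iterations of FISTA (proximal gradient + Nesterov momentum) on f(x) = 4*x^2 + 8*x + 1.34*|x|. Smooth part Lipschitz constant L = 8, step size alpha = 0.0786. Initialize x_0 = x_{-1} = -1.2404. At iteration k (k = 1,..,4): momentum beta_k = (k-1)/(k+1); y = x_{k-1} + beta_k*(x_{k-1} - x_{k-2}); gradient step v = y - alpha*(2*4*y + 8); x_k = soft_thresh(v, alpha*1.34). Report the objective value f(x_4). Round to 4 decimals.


FISTA on f(x) = 4*x^2 + 8*x + 1.34*|x|
L = 8, alpha = 0.0786
Iteration 1: beta = 0.0, y = -1.2404 + 0.0*(-1.2404 + 1.2404) = -1.2404
  grad(y) = -1.9232, v = y - alpha*grad = -1.0892
  prox(v) = soft_thresh(-1.0892, 0.1053) = -0.9839
Iteration 2: beta = 0.3333, y = -0.9839 + 0.3333*(-0.9839 + 1.2404) = -0.8984
  grad(y) = 0.8127, v = y - alpha*grad = -0.9623
  prox(v) = soft_thresh(-0.9623, 0.1053) = -0.857
Iteration 3: beta = 0.5, y = -0.857 + 0.5*(-0.857 + 0.9839) = -0.7935
  grad(y) = 1.652, v = y - alpha*grad = -0.9233
  prox(v) = soft_thresh(-0.9233, 0.1053) = -0.818
Iteration 4: beta = 0.6, y = -0.818 + 0.6*(-0.818 + 0.857) = -0.7947
  grad(y) = 1.6428, v = y - alpha*grad = -0.9238
  prox(v) = soft_thresh(-0.9238, 0.1053) = -0.8185
f(x_4) = 4*(-0.8185)^2 + 8*(-0.8185) + 1.34*|-0.8185| = -2.7714


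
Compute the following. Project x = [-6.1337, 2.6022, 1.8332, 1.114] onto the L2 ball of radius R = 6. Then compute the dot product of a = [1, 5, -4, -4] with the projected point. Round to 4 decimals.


Step 1: Compute ||x|| (intermediates to 6 decimals).
||x|| = sqrt((-6.1337)^2 + 2.6022^2 + 1.8332^2 + 1.114^2) = 6.999667
Step 2: Project.
Since ||x|| > R, scale = R/||x|| = 6/6.999667 = 0.857184, proj(x) = scale * x
proj(x) = [-5.25771, 2.230564, 1.57139, 0.954903]
Step 3: Dot product.
a^T * proj(x) = 1*(-5.25771) + 5*2.230564 - 4*1.57139 - 4*0.954903 = -4.2101


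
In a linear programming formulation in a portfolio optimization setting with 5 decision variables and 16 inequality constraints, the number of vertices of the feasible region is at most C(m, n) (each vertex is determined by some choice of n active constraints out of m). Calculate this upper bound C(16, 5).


Each vertex corresponds to some choice of n active constraints out of m, so the number of vertices is at most C(m, n) = m! / (n!(m-n)!).
m = 16, n = 5
Numerator: 16 * 15 * 14 * 13 * 12
Denominator: 5! = 120
C(16, 5) = 4368


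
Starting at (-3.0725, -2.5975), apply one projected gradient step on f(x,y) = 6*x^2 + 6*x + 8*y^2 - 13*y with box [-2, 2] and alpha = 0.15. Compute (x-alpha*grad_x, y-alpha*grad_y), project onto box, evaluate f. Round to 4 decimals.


Step 1: Compute gradient at (-3.0725, -2.5975).
grad_x = 2*6*-3.0725 + 6 = -30.87
grad_y = 2*8*-2.5975 - 13 = -54.56
Step 2: Gradient step.
x_raw = -3.0725 - 0.15*-30.87 = 1.558
y_raw = -2.5975 - 0.15*-54.56 = 5.5865
Step 3: Project onto [-2, 2].
x_proj = clip(1.558) = 1.558
y_proj = clip(5.5865) = 2.0
Step 4: Evaluate f.
f(1.558, 2.0) = 29.9122


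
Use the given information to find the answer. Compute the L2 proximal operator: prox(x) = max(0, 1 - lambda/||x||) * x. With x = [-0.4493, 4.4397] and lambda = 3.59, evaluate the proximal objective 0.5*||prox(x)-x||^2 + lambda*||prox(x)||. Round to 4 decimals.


Step 1: Compute ||x||.
||x|| = 4.4624
Step 2: Compute scaling factor.
scale = max(0, 1 - 3.59/4.4624) = 0.1955
Step 3: prox(x) = [-0.0878, 0.8679]
||prox(x)|| = 0.8724
Step 4: Proximal objective.
0.5*||prox-x||^2 = 6.4441
lambda*||prox|| = 3.1319
Total = 9.5759


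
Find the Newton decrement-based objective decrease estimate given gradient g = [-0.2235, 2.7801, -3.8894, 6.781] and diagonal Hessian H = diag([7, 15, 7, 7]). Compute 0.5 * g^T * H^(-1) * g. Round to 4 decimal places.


Step 1: H is diagonal, so H^(-1) * g = [-0.0319, 0.1853, -0.5556, 0.9687].
Step 2: g^T H^(-1) g = sum_i g_i^2 / H_ii
  = (-0.2235)^2/7 + (2.7801)^2/15 + (-3.8894)^2/7 + (6.781)^2/7
  = 0.0071 + 0.5153 + 2.1611 + 6.5689 = 9.2523
Step 3: Objective decrease = 0.5 * g^T H^(-1) g = 4.6262


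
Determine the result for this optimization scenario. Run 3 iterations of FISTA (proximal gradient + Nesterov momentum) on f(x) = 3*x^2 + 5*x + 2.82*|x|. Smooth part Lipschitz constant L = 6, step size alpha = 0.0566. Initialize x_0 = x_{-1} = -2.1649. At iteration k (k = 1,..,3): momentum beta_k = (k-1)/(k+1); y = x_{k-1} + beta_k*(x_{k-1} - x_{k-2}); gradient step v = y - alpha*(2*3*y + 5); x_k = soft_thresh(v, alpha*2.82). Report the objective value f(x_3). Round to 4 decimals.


FISTA on f(x) = 3*x^2 + 5*x + 2.82*|x|
L = 6, alpha = 0.0566
Iteration 1: beta = 0.0, y = -2.1649 + 0.0*(-2.1649 + 2.1649) = -2.1649
  grad(y) = -7.9894, v = y - alpha*grad = -1.7127
  prox(v) = soft_thresh(-1.7127, 0.1596) = -1.5531
Iteration 2: beta = 0.3333, y = -1.5531 + 0.3333*(-1.5531 + 2.1649) = -1.3492
  grad(y) = -3.0949, v = y - alpha*grad = -1.174
  prox(v) = soft_thresh(-1.174, 0.1596) = -1.0144
Iteration 3: beta = 0.5, y = -1.0144 + 0.5*(-1.0144 + 1.5531) = -0.745
  grad(y) = 0.53, v = y - alpha*grad = -0.775
  prox(v) = soft_thresh(-0.775, 0.1596) = -0.6154
f(x_3) = 3*(-0.6154)^2 + 5*(-0.6154) + 2.82*|-0.6154| = -0.2054


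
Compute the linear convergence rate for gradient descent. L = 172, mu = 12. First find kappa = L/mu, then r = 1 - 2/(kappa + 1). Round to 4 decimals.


Step 1: Compute the condition number.
kappa = L/mu = 172/12 = 14.3333
Step 2: Compute the convergence rate.
r = 1 - 2/(kappa + 1) = 1 - 2*mu/(L + mu) = (L - mu)/(L + mu) = 160/184 = 0.8696


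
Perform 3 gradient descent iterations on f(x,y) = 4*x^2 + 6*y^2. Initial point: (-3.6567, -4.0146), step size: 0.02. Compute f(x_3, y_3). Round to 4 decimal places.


Gradient descent on f(x,y) = 4*x^2 + 6*y^2.
Starting point: (-3.6567, -4.0146), alpha = 0.02
Step 1: grad_x = 2*4*-3.6567 = -29.2536, grad_y = 2*6*-4.0146 = -48.1752
  x_1 = -3.6567 - 0.02*-29.2536 = -3.0716
  y_1 = -4.0146 - 0.02*-48.1752 = -3.0511
Step 2: grad_x = 2*4*-3.0716 = -24.573, grad_y = 2*6*-3.0511 = -36.6132
  x_2 = -3.0716 - 0.02*-24.573 = -2.5802
  y_2 = -3.0511 - 0.02*-36.6132 = -2.3188
Step 3: grad_x = 2*4*-2.5802 = -20.6413, grad_y = 2*6*-2.3188 = -27.826
  x_3 = -2.5802 - 0.02*-20.6413 = -2.1673
  y_3 = -2.3188 - 0.02*-27.826 = -1.7623
f(-2.1673, -1.7623) = 4*(-2.1673)^2 + 6*(-1.7623)^2 = 37.4239


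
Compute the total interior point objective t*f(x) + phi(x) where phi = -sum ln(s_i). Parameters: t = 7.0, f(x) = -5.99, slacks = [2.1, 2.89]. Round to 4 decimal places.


Step 1: Compute log-barrier.
ln values: [0.7419, 1.0613]
phi = -(0.7419 + 1.0613) = -1.8032
Step 2: Compute augmented objective.
t*f(x) = 7.0*-5.99 = -41.93
Total = -41.93 - 1.8032 = -43.7332


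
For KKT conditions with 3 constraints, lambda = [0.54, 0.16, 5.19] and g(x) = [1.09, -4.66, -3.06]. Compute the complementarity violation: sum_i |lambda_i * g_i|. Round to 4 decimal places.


KKT complementary slackness check:
lambda_1 * g_1 = 0.54 * 1.09 = 0.5886
lambda_2 * g_2 = 0.16 * -4.66 = -0.7456
lambda_3 * g_3 = 5.19 * -3.06 = -15.8814
Total violation = 0.5886 + 0.7456 + 15.8814 = 17.2156


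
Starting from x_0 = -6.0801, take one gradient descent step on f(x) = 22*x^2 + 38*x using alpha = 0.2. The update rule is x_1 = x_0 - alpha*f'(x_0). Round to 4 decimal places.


We compute the gradient at x_0 and apply the update.
f'(x) = 44*x + 38
f'(-6.0801) = 44*-6.0801 + 38 = -229.5244
x_1 = -6.0801 - 0.2*-229.5244 = 39.8248


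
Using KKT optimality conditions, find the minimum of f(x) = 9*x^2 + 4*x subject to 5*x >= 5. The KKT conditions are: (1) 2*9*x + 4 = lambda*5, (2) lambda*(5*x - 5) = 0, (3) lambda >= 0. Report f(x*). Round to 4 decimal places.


Step 1: Try lambda = 0 (constraint inactive).
x_unc = -4/(2*9) = -0.2222
Check: 5*-0.2222 = -1.111 < 5 -- violated!
Step 2: Constraint must be active: 5*x = 5
x* = 5/5 = 1.0
lambda = (2*9*1.0 + 4)/5 = 4.4
Step 3: Compute optimal value.
f(x*) = 9*1.0^2 + 4*1.0 = 13.0


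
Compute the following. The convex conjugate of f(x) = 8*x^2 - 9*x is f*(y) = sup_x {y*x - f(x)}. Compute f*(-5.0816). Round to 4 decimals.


f*(y) = sup_x {y*x - a*x^2 - b*x} = sup_x {(y-b)*x - a*x^2}
FOC: (y - b) - 2a*x = 0 => x* = (y - b)/(2a)
x* = (-5.0816 + 9)/(2*8) = 0.2449
f*(-5.0816) = (y-b)^2/(4a) = (-5.0816 + 9)^2/(4*8)
= 15.3539/32 = 0.4798


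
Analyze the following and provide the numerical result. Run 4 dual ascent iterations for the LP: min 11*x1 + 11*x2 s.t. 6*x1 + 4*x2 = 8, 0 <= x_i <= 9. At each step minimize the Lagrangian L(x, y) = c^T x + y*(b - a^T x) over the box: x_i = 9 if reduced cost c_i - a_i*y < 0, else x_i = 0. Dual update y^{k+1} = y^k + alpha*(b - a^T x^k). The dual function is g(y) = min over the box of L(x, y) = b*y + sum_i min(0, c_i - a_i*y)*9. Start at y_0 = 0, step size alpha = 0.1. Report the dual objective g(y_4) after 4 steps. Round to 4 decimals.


Dual ascent for LP: min 11*x1 + 11*x2, 6*x1 + 4*x2 = 8, 0 <= x_i <= 9
Step 1: y^k = 0.0, reduced costs: (11.0, 11.0)
  x^k = (0.0, 0.0), subgradient = b - a^T x = 8.0
  y^{k+1} = 0.0 + 0.1*8.0 = 0.8
Step 2: y^k = 0.8, reduced costs: (6.2, 7.8)
  x^k = (0.0, 0.0), subgradient = b - a^T x = 8.0
  y^{k+1} = 0.8 + 0.1*8.0 = 1.6
Step 3: y^k = 1.6, reduced costs: (1.4, 4.6)
  x^k = (0.0, 0.0), subgradient = b - a^T x = 8.0
  y^{k+1} = 1.6 + 0.1*8.0 = 2.4
Step 4: y^k = 2.4, reduced costs: (-3.4, 1.4)
  x^k = (9.0, 0.0), subgradient = b - a^T x = -46.0
  y^{k+1} = 2.4 + 0.1*-46.0 = -2.2
Dual objective at y_4 = -2.2: reduced costs (24.2, 19.8), box minimizer x = (0.0, 0.0)
g(y_4) = b*y + (c1 - a1*y)*x1 + (c2 - a2*y)*x2 = 8*(-2.2) + 24.2*0.0 + 19.8*0.0 = -17.6 + 0.0 + 0.0 = -17.6


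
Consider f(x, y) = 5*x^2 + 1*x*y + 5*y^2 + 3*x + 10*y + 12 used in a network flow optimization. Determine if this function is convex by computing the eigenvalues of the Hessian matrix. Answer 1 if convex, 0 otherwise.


The Hessian of f(x,y) = 5*x^2 + 1*x*y + 5*y^2 + 3*x + 10*y + 12 is:
H = [[10, 1], [1, 10]]
Trace = 10 + 10 = 20
Determinant = 10*10 - (1)^2 = 99
Discriminant = (20)^2 - 4*99 = 4.0
Eigenvalues: lambda_1 = 9.0, lambda_2 = 11.0
The function is convex.

1


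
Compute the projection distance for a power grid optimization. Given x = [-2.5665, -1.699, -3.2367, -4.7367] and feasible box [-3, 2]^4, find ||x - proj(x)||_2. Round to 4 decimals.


Project each component onto [-3, 2].
clip(-2.5665) = -2.5665, clip(-1.699) = -1.699, clip(-3.2367) = -3.0, clip(-4.7367) = -3.0
Projection = [-2.5665, -1.699, -3.0, -3.0]
Squared diffs: [0.0, 0.0, 0.056, 3.0161]
Distance = sqrt(3.0721) = 1.7528


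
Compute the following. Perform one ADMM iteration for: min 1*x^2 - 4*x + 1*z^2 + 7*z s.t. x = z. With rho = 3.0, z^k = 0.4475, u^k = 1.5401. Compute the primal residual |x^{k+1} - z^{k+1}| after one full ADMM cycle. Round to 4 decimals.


ADMM iteration with rho = 3.0, z^k = 0.4475, u^k = 1.5401
Step 1: x-update.
Minimize 1*x^2 - 4*x + (3.0/2)*(x - 0.4475 + 1.5401)^2
FOC: (2*1 + 3.0)*x = 4 + 3.0*(0.4475 - 1.5401)
x^{k+1} = 0.1444
Step 2: z-update.
Minimize 1*z^2 + 7*z + (3.0/2)*(0.1444 - z + 1.5401)^2
FOC: (2*1 + 3.0)*z = -7 + 3.0*(0.1444 + 1.5401)
z^{k+1} = -0.3893
Step 3: u-update.
u^{k+1} = 1.5401 + 0.1444 + 0.3893 = 2.0738
Step 4: Primal residual = |0.1444 + 0.3893| = 0.5337


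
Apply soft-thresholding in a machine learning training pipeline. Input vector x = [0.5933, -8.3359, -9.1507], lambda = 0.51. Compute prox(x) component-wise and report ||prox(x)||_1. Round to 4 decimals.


Soft-thresholding with lambda = 0.51:
prox(0.5933) = sign(0.5933)*max(|0.5933| - 0.51, 0) = 0.0833
prox(-8.3359) = sign(-8.3359)*max(|-8.3359| - 0.51, 0) = -7.8259
prox(-9.1507) = sign(-9.1507)*max(|-9.1507| - 0.51, 0) = -8.6407
prox(x) = [0.0833, -7.8259, -8.6407]
||prox(x)||_1 = 0.0833 + 7.8259 + 8.6407 = 16.5499


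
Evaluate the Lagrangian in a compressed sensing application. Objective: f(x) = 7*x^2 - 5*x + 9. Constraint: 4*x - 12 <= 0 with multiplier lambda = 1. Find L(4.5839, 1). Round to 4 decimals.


Step 1: Evaluate f(x).
f(4.5839) = 7*4.5839^2 - 5*4.5839 + 9 = 133.1655
Step 2: Evaluate g(x).
g(4.5839) = 4*4.5839 - 12 = 6.3356
Step 3: Compute Lagrangian.
L = 133.1655 + 1*6.3356 = 139.5011


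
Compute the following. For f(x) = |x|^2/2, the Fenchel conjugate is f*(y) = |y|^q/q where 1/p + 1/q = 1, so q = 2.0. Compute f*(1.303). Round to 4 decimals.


The conjugate exponent q satisfies 1/p + 1/q = 1.
p = 2, so q = 2/(2 - 1) = 2.0
|y|^q = 1.303^2.0 = 1.6978
f*(1.303) = 1.6978 / 2.0 = 0.8489


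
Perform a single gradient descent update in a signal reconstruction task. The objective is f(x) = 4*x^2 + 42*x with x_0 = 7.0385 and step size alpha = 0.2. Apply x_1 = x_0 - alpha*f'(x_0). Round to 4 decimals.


We compute the gradient at x_0 and apply the update.
f'(x) = 8*x + 42
f'(7.0385) = 8*7.0385 + 42 = 98.308
x_1 = 7.0385 - 0.2*98.308 = -12.6231


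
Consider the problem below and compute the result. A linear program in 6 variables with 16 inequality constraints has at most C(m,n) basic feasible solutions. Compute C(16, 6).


Each vertex corresponds to some choice of n active constraints out of m, so the number of vertices is at most C(m, n) = m! / (n!(m-n)!).
m = 16, n = 6
Numerator: 16 * 15 * 14 * 13 * 12 * 11
Denominator: 6! = 720
C(16, 6) = 8008


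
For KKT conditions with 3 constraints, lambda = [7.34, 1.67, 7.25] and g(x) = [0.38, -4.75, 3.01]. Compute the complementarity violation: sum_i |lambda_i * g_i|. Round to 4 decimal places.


KKT complementary slackness check:
lambda_1 * g_1 = 7.34 * 0.38 = 2.7892
lambda_2 * g_2 = 1.67 * -4.75 = -7.9325
lambda_3 * g_3 = 7.25 * 3.01 = 21.8225
Total violation = 2.7892 + 7.9325 + 21.8225 = 32.5442


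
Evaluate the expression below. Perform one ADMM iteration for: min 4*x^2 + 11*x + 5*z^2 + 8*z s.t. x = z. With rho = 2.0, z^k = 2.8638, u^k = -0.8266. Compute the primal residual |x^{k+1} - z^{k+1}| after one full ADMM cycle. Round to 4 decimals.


ADMM iteration with rho = 2.0, z^k = 2.8638, u^k = -0.8266
Step 1: x-update.
Minimize 4*x^2 + 11*x + (2.0/2)*(x - 2.8638 - 0.8266)^2
FOC: (2*4 + 2.0)*x = -11 + 2.0*(2.8638 + 0.8266)
x^{k+1} = -0.3619
Step 2: z-update.
Minimize 5*z^2 + 8*z + (2.0/2)*(-0.3619 - z - 0.8266)^2
FOC: (2*5 + 2.0)*z = -8 + 2.0*(-0.3619 - 0.8266)
z^{k+1} = -0.8648
Step 3: u-update.
u^{k+1} = -0.8266 - 0.3619 + 0.8648 = -0.3238
Step 4: Primal residual = |-0.3619 + 0.8648| = 0.5028


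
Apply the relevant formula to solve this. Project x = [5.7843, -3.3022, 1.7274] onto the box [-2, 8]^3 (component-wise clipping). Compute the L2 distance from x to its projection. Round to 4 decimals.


Project each component onto [-2, 8].
clip(5.7843) = 5.7843, clip(-3.3022) = -2.0, clip(1.7274) = 1.7274
Projection = [5.7843, -2.0, 1.7274]
Squared diffs: [0.0, 1.6957, 0.0]
Distance = sqrt(1.6957) = 1.3022


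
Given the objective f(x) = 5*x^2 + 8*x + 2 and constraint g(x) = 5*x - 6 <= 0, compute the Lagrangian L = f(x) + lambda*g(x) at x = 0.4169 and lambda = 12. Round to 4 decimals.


Step 1: Evaluate f(x).
f(0.4169) = 5*0.4169^2 + 8*0.4169 + 2 = 6.2042
Step 2: Evaluate g(x).
g(0.4169) = 5*0.4169 - 6 = -3.9155
Step 3: Compute Lagrangian.
L = 6.2042 + 12*-3.9155 = -40.7818


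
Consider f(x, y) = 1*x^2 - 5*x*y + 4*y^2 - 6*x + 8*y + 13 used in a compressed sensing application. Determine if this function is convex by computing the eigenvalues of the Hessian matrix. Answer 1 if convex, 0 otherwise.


The Hessian of f(x,y) = 1*x^2 - 5*x*y + 4*y^2 - 6*x + 8*y + 13 is:
H = [[2, -5], [-5, 8]]
Trace = 2 + 8 = 10
Determinant = 2*8 - (-5)^2 = -9
Discriminant = (10)^2 - 4*-9 = 136.0
Eigenvalues: lambda_1 = -0.831, lambda_2 = 10.831
The function is not convex.

0


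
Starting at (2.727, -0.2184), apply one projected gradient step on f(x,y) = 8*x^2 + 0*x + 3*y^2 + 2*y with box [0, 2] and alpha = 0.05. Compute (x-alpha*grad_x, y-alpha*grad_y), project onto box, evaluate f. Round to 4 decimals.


Step 1: Compute gradient at (2.727, -0.2184).
grad_x = 2*8*2.727 + 0 = 43.632
grad_y = 2*3*-0.2184 + 2 = 0.6896
Step 2: Gradient step.
x_raw = 2.727 - 0.05*43.632 = 0.5454
y_raw = -0.2184 - 0.05*0.6896 = -0.2529
Step 3: Project onto [0, 2].
x_proj = clip(0.5454) = 0.5454
y_proj = clip(-0.2529) = 0.0
Step 4: Evaluate f.
f(0.5454, 0.0) = 2.3797


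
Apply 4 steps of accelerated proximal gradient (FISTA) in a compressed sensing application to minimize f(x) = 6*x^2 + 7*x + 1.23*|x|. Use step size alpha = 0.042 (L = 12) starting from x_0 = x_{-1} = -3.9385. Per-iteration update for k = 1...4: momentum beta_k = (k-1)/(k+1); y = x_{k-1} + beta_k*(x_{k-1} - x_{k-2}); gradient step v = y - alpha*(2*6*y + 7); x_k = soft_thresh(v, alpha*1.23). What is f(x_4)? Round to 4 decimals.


FISTA on f(x) = 6*x^2 + 7*x + 1.23*|x|
L = 12, alpha = 0.042
Iteration 1: beta = 0.0, y = -3.9385 + 0.0*(-3.9385 + 3.9385) = -3.9385
  grad(y) = -40.262, v = y - alpha*grad = -2.2475
  prox(v) = soft_thresh(-2.2475, 0.0517) = -2.1958
Iteration 2: beta = 0.3333, y = -2.1958 + 0.3333*(-2.1958 + 3.9385) = -1.6149
  grad(y) = -12.3794, v = y - alpha*grad = -1.095
  prox(v) = soft_thresh(-1.095, 0.0517) = -1.0434
Iteration 3: beta = 0.5, y = -1.0434 + 0.5*(-1.0434 + 2.1958) = -0.4671
  grad(y) = 1.3946, v = y - alpha*grad = -0.5257
  prox(v) = soft_thresh(-0.5257, 0.0517) = -0.474
Iteration 4: beta = 0.6, y = -0.474 + 0.6*(-0.474 + 1.0434) = -0.1324
  grad(y) = 5.4108, v = y - alpha*grad = -0.3597
  prox(v) = soft_thresh(-0.3597, 0.0517) = -0.308
f(x_4) = 6*(-0.308)^2 + 7*(-0.308) + 1.23*|-0.308| = -1.208


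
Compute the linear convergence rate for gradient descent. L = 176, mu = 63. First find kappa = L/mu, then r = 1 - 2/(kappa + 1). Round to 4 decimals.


Step 1: Compute the condition number.
kappa = L/mu = 176/63 = 2.7937
Step 2: Compute the convergence rate.
r = 1 - 2/(kappa + 1) = 1 - 2*mu/(L + mu) = (L - mu)/(L + mu) = 113/239 = 0.4728


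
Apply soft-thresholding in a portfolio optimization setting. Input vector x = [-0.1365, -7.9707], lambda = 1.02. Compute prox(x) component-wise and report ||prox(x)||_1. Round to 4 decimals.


Soft-thresholding with lambda = 1.02:
prox(-0.1365) = sign(-0.1365)*max(|-0.1365| - 1.02, 0) = 0.0
prox(-7.9707) = sign(-7.9707)*max(|-7.9707| - 1.02, 0) = -6.9507
prox(x) = [0.0, -6.9507]
||prox(x)||_1 = 0.0 + 6.9507 = 6.9507


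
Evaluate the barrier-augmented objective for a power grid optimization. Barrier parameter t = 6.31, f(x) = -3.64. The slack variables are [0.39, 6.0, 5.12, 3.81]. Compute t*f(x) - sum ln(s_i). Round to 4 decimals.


Step 1: Compute log-barrier.
ln values: [-0.9416, 1.7918, 1.6332, 1.3376]
phi = -(-0.9416 + 1.7918 + 1.6332 + 1.3376) = -3.8209
Step 2: Compute augmented objective.
t*f(x) = 6.31*-3.64 = -22.9684
Total = -22.9684 - 3.8209 = -26.7893


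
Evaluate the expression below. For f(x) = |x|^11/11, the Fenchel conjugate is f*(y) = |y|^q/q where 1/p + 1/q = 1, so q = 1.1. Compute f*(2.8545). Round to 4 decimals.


The conjugate exponent q satisfies 1/p + 1/q = 1.
p = 11, so q = 11/(11 - 1) = 1.1
|y|^q = 2.8545^1.1 = 3.1702
f*(2.8545) = 3.1702 / 1.1 = 2.882


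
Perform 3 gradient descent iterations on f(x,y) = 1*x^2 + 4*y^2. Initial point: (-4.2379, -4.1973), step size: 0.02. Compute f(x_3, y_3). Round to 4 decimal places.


Gradient descent on f(x,y) = 1*x^2 + 4*y^2.
Starting point: (-4.2379, -4.1973), alpha = 0.02
Step 1: grad_x = 2*1*-4.2379 = -8.4758, grad_y = 2*4*-4.1973 = -33.5784
  x_1 = -4.2379 - 0.02*-8.4758 = -4.0684
  y_1 = -4.1973 - 0.02*-33.5784 = -3.5257
Step 2: grad_x = 2*1*-4.0684 = -8.1368, grad_y = 2*4*-3.5257 = -28.2059
  x_2 = -4.0684 - 0.02*-8.1368 = -3.9056
  y_2 = -3.5257 - 0.02*-28.2059 = -2.9616
Step 3: grad_x = 2*1*-3.9056 = -7.8113, grad_y = 2*4*-2.9616 = -23.6929
  x_3 = -3.9056 - 0.02*-7.8113 = -3.7494
  y_3 = -2.9616 - 0.02*-23.6929 = -2.4878
f(-3.7494, -2.4878) = 1*(-3.7494)^2 + 4*(-2.4878)^2 = 38.8139


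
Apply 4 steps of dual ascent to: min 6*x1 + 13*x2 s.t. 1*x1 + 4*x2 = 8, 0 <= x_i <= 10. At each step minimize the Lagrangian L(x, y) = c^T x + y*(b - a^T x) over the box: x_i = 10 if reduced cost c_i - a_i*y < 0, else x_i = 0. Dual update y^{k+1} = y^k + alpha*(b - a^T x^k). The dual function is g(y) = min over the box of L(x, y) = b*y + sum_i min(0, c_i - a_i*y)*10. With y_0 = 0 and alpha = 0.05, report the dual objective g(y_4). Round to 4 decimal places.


Dual ascent for LP: min 6*x1 + 13*x2, 1*x1 + 4*x2 = 8, 0 <= x_i <= 10
Step 1: y^k = 0.0, reduced costs: (6.0, 13.0)
  x^k = (0.0, 0.0), subgradient = b - a^T x = 8.0
  y^{k+1} = 0.0 + 0.05*8.0 = 0.4
Step 2: y^k = 0.4, reduced costs: (5.6, 11.4)
  x^k = (0.0, 0.0), subgradient = b - a^T x = 8.0
  y^{k+1} = 0.4 + 0.05*8.0 = 0.8
Step 3: y^k = 0.8, reduced costs: (5.2, 9.8)
  x^k = (0.0, 0.0), subgradient = b - a^T x = 8.0
  y^{k+1} = 0.8 + 0.05*8.0 = 1.2
Step 4: y^k = 1.2, reduced costs: (4.8, 8.2)
  x^k = (0.0, 0.0), subgradient = b - a^T x = 8.0
  y^{k+1} = 1.2 + 0.05*8.0 = 1.6
Dual objective at y_4 = 1.6: reduced costs (4.4, 6.6), box minimizer x = (0.0, 0.0)
g(y_4) = b*y + (c1 - a1*y)*x1 + (c2 - a2*y)*x2 = 8*1.6 + 4.4*0.0 + 6.6*0.0 = 12.8 + 0.0 + 0.0 = 12.8


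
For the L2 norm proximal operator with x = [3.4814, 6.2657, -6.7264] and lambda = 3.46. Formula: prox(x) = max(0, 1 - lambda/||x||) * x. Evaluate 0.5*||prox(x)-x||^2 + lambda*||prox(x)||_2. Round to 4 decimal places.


Step 1: Compute ||x||.
||x|| = 9.8297
Step 2: Compute scaling factor.
scale = max(0, 1 - 3.46/9.8297) = 0.648
Step 3: prox(x) = [2.256, 4.0602, -4.3588]
||prox(x)|| = 6.3697
Step 4: Proximal objective.
0.5*||prox-x||^2 = 5.9858
lambda*||prox|| = 22.0392
Total = 28.0251


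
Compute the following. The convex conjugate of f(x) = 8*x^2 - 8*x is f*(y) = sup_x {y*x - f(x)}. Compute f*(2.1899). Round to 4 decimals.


f*(y) = sup_x {y*x - a*x^2 - b*x} = sup_x {(y-b)*x - a*x^2}
FOC: (y - b) - 2a*x = 0 => x* = (y - b)/(2a)
x* = (2.1899 + 8)/(2*8) = 0.6369
f*(2.1899) = (y-b)^2/(4a) = (2.1899 + 8)^2/(4*8)
= 103.8341/32 = 3.2448


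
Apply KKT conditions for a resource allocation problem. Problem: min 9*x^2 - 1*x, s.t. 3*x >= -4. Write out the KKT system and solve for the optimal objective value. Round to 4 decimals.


Step 1: Try lambda = 0 (constraint inactive).
Stationarity: 2*9*x - 1 = 0
x* = 1/(2*9) = 1/18 = 0.0556 (rounded; the exact value 1/18 is used below)
Check constraint: 3*0.0556 = 0.1668 >= -4 -- satisfied.
Step 2: Compute optimal value.
f(x*) = 9*(1/18)^2 - 1*(1/18) = -0.0278


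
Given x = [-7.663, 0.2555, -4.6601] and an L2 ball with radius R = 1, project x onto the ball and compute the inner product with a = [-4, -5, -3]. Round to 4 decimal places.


Step 1: Compute ||x|| (intermediates to 6 decimals).
||x|| = sqrt((-7.663)^2 + 0.2555^2 + (-4.6601)^2) = 8.972368
Step 2: Project.
Since ||x|| > R, scale = R/||x|| = 1/8.972368 = 0.111453, proj(x) = scale * x
proj(x) = [-0.854064, 0.028476, -0.519382]
Step 3: Dot product.
a^T * proj(x) = -4*(-0.854064) - 5*0.028476 - 3*(-0.519382) = 4.832


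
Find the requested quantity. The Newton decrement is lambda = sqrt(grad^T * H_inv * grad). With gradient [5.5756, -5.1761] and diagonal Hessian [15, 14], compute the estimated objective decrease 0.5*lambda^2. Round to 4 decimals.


Step 1: H is diagonal, so H^(-1) * g = [0.3717, -0.3697].
Step 2: g^T H^(-1) g = sum_i g_i^2 / H_ii
  = (5.5756)^2/15 + (-5.1761)^2/14
  = 2.0725 + 1.9137 = 3.9862
Step 3: Objective decrease = 0.5 * g^T H^(-1) g = 1.9931


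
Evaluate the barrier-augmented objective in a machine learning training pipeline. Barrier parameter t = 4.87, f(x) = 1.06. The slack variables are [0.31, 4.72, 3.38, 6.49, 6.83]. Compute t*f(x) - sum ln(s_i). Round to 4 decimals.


Step 1: Compute log-barrier.
ln values: [-1.1712, 1.5518, 1.2179, 1.8703, 1.9213]
phi = -(-1.1712 + 1.5518 + 1.2179 + 1.8703 + 1.9213) = -5.3901
Step 2: Compute augmented objective.
t*f(x) = 4.87*1.06 = 5.1622
Total = 5.1622 - 5.3901 = -0.2279


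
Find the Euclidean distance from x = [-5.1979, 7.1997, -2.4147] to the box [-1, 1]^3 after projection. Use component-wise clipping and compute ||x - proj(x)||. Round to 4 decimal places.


Project each component onto [-1, 1].
clip(-5.1979) = -1.0, clip(7.1997) = 1.0, clip(-2.4147) = -1.0
Projection = [-1.0, 1.0, -1.0]
Squared diffs: [17.6224, 38.4363, 2.0014]
Distance = sqrt(58.0601) = 7.6197


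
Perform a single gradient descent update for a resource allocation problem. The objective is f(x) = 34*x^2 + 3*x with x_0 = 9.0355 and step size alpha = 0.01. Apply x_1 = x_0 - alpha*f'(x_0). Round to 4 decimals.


We compute the gradient at x_0 and apply the update.
f'(x) = 68*x + 3
f'(9.0355) = 68*9.0355 + 3 = 617.414
x_1 = 9.0355 - 0.01*617.414 = 2.8614


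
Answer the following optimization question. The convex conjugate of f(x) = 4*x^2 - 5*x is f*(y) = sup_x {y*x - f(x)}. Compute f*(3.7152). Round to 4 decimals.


f*(y) = sup_x {y*x - a*x^2 - b*x} = sup_x {(y-b)*x - a*x^2}
FOC: (y - b) - 2a*x = 0 => x* = (y - b)/(2a)
x* = (3.7152 + 5)/(2*4) = 1.0894
f*(3.7152) = (y-b)^2/(4a) = (3.7152 + 5)^2/(4*4)
= 75.9547/16 = 4.7472


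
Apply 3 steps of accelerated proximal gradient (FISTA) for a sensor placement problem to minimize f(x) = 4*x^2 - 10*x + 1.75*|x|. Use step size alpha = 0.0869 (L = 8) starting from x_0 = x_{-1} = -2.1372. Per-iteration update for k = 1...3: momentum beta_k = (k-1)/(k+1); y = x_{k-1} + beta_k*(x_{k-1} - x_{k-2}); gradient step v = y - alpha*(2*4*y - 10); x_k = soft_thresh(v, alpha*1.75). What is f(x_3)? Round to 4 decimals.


FISTA on f(x) = 4*x^2 - 10*x + 1.75*|x|
L = 8, alpha = 0.0869
Iteration 1: beta = 0.0, y = -2.1372 + 0.0*(-2.1372 + 2.1372) = -2.1372
  grad(y) = -27.0976, v = y - alpha*grad = 0.2176
  prox(v) = soft_thresh(0.2176, 0.1521) = 0.0655
Iteration 2: beta = 0.3333, y = 0.0655 + 0.3333*(0.0655 + 2.1372) = 0.7997
  grad(y) = -3.6021, v = y - alpha*grad = 1.1128
  prox(v) = soft_thresh(1.1128, 0.1521) = 0.9607
Iteration 3: beta = 0.5, y = 0.9607 + 0.5*(0.9607 - 0.0655) = 1.4083
  grad(y) = 1.2662, v = y - alpha*grad = 1.2982
  prox(v) = soft_thresh(1.2982, 0.1521) = 1.1462
f(x_3) = 4*1.1462^2 - 10*1.1462 + 1.75*|1.1462| = -4.2011


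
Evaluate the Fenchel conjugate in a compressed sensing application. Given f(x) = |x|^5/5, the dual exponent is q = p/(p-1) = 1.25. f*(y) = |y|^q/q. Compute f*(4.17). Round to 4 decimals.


The conjugate exponent q satisfies 1/p + 1/q = 1.
p = 5, so q = 5/(5 - 1) = 1.25
|y|^q = 4.17^1.25 = 5.959
f*(4.17) = 5.959 / 1.25 = 4.7672


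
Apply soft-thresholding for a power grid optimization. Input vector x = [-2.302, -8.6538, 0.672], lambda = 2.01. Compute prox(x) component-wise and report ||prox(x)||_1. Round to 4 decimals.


Soft-thresholding with lambda = 2.01:
prox(-2.302) = sign(-2.302)*max(|-2.302| - 2.01, 0) = -0.292
prox(-8.6538) = sign(-8.6538)*max(|-8.6538| - 2.01, 0) = -6.6438
prox(0.672) = sign(0.672)*max(|0.672| - 2.01, 0) = 0.0
prox(x) = [-0.292, -6.6438, 0.0]
||prox(x)||_1 = 0.292 + 6.6438 + 0.0 = 6.9358


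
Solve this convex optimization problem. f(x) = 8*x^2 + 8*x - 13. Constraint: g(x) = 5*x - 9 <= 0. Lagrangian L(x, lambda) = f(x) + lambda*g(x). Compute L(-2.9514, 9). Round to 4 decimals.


Step 1: Evaluate f(x).
f(-2.9514) = 8*(-2.9514)^2 + 8*(-2.9514) - 13 = 33.0749
Step 2: Evaluate g(x).
g(-2.9514) = 5*-2.9514 - 9 = -23.757
Step 3: Compute Lagrangian.
L = 33.0749 + 9*-23.757 = -180.7381


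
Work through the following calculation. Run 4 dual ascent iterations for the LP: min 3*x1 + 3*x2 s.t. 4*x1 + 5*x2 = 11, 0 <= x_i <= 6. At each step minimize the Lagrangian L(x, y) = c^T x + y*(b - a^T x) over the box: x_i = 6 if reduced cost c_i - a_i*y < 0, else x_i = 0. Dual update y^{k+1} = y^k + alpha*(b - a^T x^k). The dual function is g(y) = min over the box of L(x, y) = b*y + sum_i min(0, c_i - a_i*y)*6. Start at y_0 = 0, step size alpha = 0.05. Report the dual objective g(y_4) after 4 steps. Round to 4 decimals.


Dual ascent for LP: min 3*x1 + 3*x2, 4*x1 + 5*x2 = 11, 0 <= x_i <= 6
Step 1: y^k = 0.0, reduced costs: (3.0, 3.0)
  x^k = (0.0, 0.0), subgradient = b - a^T x = 11.0
  y^{k+1} = 0.0 + 0.05*11.0 = 0.55
Step 2: y^k = 0.55, reduced costs: (0.8, 0.25)
  x^k = (0.0, 0.0), subgradient = b - a^T x = 11.0
  y^{k+1} = 0.55 + 0.05*11.0 = 1.1
Step 3: y^k = 1.1, reduced costs: (-1.4, -2.5)
  x^k = (6.0, 6.0), subgradient = b - a^T x = -43.0
  y^{k+1} = 1.1 + 0.05*-43.0 = -1.05
Step 4: y^k = -1.05, reduced costs: (7.2, 8.25)
  x^k = (0.0, 0.0), subgradient = b - a^T x = 11.0
  y^{k+1} = -1.05 + 0.05*11.0 = -0.5
Dual objective at y_4 = -0.5: reduced costs (5.0, 5.5), box minimizer x = (0.0, 0.0)
g(y_4) = b*y + (c1 - a1*y)*x1 + (c2 - a2*y)*x2 = 11*(-0.5) + 5.0*0.0 + 5.5*0.0 = -5.5 + 0.0 + 0.0 = -5.5
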